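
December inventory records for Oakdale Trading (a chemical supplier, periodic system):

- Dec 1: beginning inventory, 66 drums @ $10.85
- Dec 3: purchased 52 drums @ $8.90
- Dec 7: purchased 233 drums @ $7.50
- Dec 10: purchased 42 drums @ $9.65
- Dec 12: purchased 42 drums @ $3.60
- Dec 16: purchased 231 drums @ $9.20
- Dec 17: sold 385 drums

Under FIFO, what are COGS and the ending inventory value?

COGS = $3,254.50; ending inventory = $2,353.60

Dec 17, 385 sold [FIFO — oldest first]: 66 @ $10.85 + 52 @ $8.90 + 233 @ $7.50 + 34 @ $9.65 = $3,254.50
Ending inventory: 8 @ $9.65 + 42 @ $3.60 + 231 @ $9.20 = $2,353.60
Check: goods available $5,608.10 = COGS $3,254.50 + ending $2,353.60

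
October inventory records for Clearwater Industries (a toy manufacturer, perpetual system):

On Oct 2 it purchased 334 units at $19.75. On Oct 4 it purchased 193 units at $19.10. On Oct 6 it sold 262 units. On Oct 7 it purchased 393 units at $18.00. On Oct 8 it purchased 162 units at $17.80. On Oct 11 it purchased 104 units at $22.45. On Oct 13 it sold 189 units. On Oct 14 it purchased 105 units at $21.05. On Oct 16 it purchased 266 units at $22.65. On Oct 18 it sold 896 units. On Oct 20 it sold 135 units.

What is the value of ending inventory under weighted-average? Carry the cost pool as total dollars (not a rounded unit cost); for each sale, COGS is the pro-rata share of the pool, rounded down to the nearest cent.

Ending inventory = $1,500.43

After Oct 2: 334 on hand, pool $6,596.50 (≈ $19.7500 each)
After Oct 4: 527 on hand, pool $10,282.80 (≈ $19.5120 each)
Oct 6, sell 262: 262/527 × $10,282.80 → $5,112.13
After Oct 7: 658 on hand, pool $12,244.67 (≈ $18.6089 each)
After Oct 8: 820 on hand, pool $15,128.27 (≈ $18.4491 each)
After Oct 11: 924 on hand, pool $17,463.07 (≈ $18.8994 each)
Oct 13, sell 189: 189/924 × $17,463.07 → $3,571.99
After Oct 14: 840 on hand, pool $16,101.33 (≈ $19.1683 each)
After Oct 16: 1106 on hand, pool $22,126.23 (≈ $20.0056 each)
Oct 18, sell 896: 896/1106 × $22,126.23 → $17,925.04
Oct 20, sell 135: 135/210 × $4,201.19 → $2,700.76
Total COGS = $5,112.13 + $3,571.99 + $17,925.04 + $2,700.76 = $29,309.92
Ending inventory (cost pool remaining) = $1,500.43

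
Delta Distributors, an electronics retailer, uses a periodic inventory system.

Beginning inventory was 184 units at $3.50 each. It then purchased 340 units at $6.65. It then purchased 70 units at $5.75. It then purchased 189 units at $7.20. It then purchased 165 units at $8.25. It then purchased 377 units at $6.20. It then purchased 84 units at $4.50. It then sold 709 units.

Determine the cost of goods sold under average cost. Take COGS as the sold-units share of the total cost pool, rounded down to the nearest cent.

Sale 1, sell 709: 709/1409 × $8,744.95 → $4,400.40
Ending inventory (cost pool remaining) = $4,344.55

COGS = $4,400.40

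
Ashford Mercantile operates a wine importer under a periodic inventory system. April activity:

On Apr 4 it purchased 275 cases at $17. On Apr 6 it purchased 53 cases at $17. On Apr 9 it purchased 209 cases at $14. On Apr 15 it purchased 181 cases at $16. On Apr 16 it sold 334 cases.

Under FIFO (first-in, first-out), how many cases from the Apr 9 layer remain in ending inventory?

203

Apr 16, 334 sold [FIFO — oldest first]: 275 @ $17 + 53 @ $17 + 6 @ $14 = $5,660
Ending inventory: 203 @ $14 + 181 @ $16 = $5,738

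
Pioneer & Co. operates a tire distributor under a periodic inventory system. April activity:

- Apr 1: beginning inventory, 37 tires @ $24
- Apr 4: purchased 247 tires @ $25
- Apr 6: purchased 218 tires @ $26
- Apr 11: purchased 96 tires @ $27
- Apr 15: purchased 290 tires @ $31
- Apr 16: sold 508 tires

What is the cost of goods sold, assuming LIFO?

Apr 16, 508 sold [LIFO — newest first]: 290 @ $31 + 96 @ $27 + 122 @ $26 = $14,754
Ending inventory: 37 @ $24 + 247 @ $25 + 96 @ $26 = $9,559

COGS = $14,754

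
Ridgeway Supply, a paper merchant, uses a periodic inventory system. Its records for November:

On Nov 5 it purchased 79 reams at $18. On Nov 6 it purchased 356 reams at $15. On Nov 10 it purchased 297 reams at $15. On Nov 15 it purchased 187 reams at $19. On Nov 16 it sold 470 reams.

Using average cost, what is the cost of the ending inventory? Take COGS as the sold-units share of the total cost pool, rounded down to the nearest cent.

Nov 16, sell 470: 470/919 × $14,770.00 → $7,553.75
Ending inventory (cost pool remaining) = $7,216.25

Ending inventory = $7,216.25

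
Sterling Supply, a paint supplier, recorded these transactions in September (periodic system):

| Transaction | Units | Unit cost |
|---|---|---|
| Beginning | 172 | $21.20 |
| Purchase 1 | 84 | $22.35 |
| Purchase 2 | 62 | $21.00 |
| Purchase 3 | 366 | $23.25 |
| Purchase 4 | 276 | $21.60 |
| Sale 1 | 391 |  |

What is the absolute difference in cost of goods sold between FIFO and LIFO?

$112.30

FIFO COGS: 172 @ $21.20 + 84 @ $22.35 + 62 @ $21.00 + 73 @ $23.25 = $8,523.05
LIFO COGS: 276 @ $21.60 + 115 @ $23.25 = $8,635.35
Difference = |$8,523.05 − $8,635.35| = $112.30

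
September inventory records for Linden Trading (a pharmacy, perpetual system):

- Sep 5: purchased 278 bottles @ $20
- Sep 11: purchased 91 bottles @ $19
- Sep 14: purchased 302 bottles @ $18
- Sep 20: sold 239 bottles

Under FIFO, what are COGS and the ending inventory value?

COGS = $4,780; ending inventory = $7,945

Sep 20, 239 sold [FIFO — oldest first]: 239 @ $20 = $4,780
Ending inventory: 39 @ $20 + 91 @ $19 + 302 @ $18 = $7,945
Check: goods available $12,725 = COGS $4,780 + ending $7,945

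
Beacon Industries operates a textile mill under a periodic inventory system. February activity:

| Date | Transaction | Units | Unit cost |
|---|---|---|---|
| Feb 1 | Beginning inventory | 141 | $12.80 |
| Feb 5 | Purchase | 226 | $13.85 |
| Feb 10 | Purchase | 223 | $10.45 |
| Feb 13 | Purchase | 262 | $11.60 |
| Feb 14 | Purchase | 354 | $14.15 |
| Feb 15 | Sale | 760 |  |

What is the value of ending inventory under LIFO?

Feb 15, 760 sold [LIFO — newest first]: 354 @ $14.15 + 262 @ $11.60 + 144 @ $10.45 = $9,553.10
Ending inventory: 141 @ $12.80 + 226 @ $13.85 + 79 @ $10.45 = $5,760.45
Check: goods available $15,313.55 = COGS $9,553.10 + ending $5,760.45

Ending inventory = $5,760.45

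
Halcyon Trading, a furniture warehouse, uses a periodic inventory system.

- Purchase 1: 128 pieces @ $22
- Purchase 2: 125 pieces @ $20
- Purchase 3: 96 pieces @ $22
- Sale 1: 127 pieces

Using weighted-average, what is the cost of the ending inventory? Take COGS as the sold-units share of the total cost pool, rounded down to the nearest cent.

Ending inventory = $4,724.98

Sale 1, sell 127: 127/349 × $7,428.00 → $2,703.02
Ending inventory (cost pool remaining) = $4,724.98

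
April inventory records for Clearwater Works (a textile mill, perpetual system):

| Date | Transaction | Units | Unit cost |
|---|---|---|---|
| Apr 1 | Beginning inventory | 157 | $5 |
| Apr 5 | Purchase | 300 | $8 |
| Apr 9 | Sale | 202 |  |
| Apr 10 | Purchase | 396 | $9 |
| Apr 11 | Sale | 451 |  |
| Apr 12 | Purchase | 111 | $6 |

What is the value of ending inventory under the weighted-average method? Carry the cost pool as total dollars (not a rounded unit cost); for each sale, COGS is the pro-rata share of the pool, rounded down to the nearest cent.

After Apr 1: 157 on hand, pool $785.00 (≈ $5.0000 each)
After Apr 5: 457 on hand, pool $3,185.00 (≈ $6.9694 each)
Apr 9, sell 202: 202/457 × $3,185.00 → $1,407.81
After Apr 10: 651 on hand, pool $5,341.19 (≈ $8.2046 each)
Apr 11, sell 451: 451/651 × $5,341.19 → $3,700.27
After Apr 12: 311 on hand, pool $2,306.92 (≈ $7.4177 each)
Total COGS = $1,407.81 + $3,700.27 = $5,108.08
Ending inventory (cost pool remaining) = $2,306.92
Check: goods available $7,415.00 = COGS $5,108.08 + ending $2,306.92

Ending inventory = $2,306.92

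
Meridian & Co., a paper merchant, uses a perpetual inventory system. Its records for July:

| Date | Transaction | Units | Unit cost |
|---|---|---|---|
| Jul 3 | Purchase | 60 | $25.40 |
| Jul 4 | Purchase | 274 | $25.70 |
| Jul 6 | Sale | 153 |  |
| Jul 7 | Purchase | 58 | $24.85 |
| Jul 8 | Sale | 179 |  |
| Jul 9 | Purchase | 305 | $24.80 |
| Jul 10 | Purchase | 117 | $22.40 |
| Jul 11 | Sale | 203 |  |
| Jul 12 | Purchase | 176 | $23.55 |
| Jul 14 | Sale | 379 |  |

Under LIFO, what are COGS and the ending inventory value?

Jul 6, 153 sold [LIFO — newest first]: 153 @ $25.70 = $3,932.10
Jul 8, 179 sold [LIFO — newest first]: 58 @ $24.85 + 121 @ $25.70 = $4,551.00
Jul 11, 203 sold [LIFO — newest first]: 117 @ $22.40 + 86 @ $24.80 = $4,753.60
Jul 14, 379 sold [LIFO — newest first]: 176 @ $23.55 + 203 @ $24.80 = $9,179.20
Total COGS = $3,932.10 + $4,551.00 + $4,753.60 + $9,179.20 = $22,415.90
Ending inventory: 60 @ $25.40 + 16 @ $24.80 = $1,920.80

COGS = $22,415.90; ending inventory = $1,920.80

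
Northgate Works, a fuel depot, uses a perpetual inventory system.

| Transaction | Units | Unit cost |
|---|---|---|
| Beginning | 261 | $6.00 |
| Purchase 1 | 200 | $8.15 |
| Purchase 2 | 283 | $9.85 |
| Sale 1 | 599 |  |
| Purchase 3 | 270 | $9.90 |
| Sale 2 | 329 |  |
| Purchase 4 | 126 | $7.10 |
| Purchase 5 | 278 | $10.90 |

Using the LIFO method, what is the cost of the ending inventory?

Ending inventory = $4,440.80

Sale 1 (599) [LIFO — newest first]: 283 @ $9.85 + 200 @ $8.15 + 116 @ $6.00 = $5,113.55
Sale 2 (329) [LIFO — newest first]: 270 @ $9.90 + 59 @ $6.00 = $3,027.00
Total COGS = $5,113.55 + $3,027.00 = $8,140.55
Ending inventory: 86 @ $6.00 + 126 @ $7.10 + 278 @ $10.90 = $4,440.80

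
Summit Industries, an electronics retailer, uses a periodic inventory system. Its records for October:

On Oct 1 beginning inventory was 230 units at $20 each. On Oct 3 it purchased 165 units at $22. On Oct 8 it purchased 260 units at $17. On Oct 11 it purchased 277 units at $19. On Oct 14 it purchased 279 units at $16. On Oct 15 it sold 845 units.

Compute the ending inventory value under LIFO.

Oct 15, 845 sold [LIFO — newest first]: 279 @ $16 + 277 @ $19 + 260 @ $17 + 29 @ $22 = $14,785
Ending inventory: 230 @ $20 + 136 @ $22 = $7,592
Check: goods available $22,377 = COGS $14,785 + ending $7,592

Ending inventory = $7,592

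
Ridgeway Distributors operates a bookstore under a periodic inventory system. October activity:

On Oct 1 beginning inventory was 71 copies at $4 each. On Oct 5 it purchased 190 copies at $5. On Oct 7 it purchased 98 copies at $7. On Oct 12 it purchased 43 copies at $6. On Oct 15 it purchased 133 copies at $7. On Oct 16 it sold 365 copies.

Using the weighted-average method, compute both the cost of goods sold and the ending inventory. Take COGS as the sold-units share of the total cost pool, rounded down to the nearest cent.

COGS = $2,121.09; ending inventory = $987.91

Oct 16, sell 365: 365/535 × $3,109.00 → $2,121.09
Ending inventory (cost pool remaining) = $987.91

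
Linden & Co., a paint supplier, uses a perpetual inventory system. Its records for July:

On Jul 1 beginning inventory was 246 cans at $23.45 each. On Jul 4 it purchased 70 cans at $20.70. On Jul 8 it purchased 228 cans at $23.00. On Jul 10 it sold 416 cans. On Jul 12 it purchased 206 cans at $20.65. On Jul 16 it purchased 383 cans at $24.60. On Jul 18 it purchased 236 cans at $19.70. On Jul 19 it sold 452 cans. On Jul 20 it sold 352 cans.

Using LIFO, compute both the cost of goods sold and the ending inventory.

COGS = $27,351.35; ending inventory = $3,435.25

Jul 10, 416 sold [LIFO — newest first]: 228 @ $23.00 + 70 @ $20.70 + 118 @ $23.45 = $9,460.10
Jul 19, 452 sold [LIFO — newest first]: 236 @ $19.70 + 216 @ $24.60 = $9,962.80
Jul 20, 352 sold [LIFO — newest first]: 167 @ $24.60 + 185 @ $20.65 = $7,928.45
Total COGS = $9,460.10 + $9,962.80 + $7,928.45 = $27,351.35
Ending inventory: 128 @ $23.45 + 21 @ $20.65 = $3,435.25
Check: goods available $30,786.60 = COGS $27,351.35 + ending $3,435.25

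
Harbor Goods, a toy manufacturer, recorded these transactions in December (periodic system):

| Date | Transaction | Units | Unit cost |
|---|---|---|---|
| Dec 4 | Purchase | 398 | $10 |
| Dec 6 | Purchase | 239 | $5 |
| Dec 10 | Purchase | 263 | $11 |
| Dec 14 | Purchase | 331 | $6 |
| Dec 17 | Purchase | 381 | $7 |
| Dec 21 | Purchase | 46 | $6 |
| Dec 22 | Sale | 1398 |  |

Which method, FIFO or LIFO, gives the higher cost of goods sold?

FIFO COGS: 398 @ $10 + 239 @ $5 + 263 @ $11 + 331 @ $6 + 167 @ $7 = $11,223
LIFO COGS: 46 @ $6 + 381 @ $7 + 331 @ $6 + 263 @ $11 + 239 @ $5 + 138 @ $10 = $10,397

FIFO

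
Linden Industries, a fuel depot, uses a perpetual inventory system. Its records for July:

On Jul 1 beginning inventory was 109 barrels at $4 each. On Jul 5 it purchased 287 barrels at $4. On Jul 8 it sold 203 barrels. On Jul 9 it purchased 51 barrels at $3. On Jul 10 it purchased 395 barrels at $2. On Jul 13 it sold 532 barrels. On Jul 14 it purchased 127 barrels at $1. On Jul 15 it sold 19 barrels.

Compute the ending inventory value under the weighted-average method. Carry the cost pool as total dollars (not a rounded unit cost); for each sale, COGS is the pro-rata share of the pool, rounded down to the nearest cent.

Ending inventory = $380.55

After Jul 1: 109 on hand, pool $436.00 (≈ $4.0000 each)
After Jul 5: 396 on hand, pool $1,584.00 (≈ $4.0000 each)
Jul 8, sell 203: 203/396 × $1,584.00 → $812.00
After Jul 9: 244 on hand, pool $925.00 (≈ $3.7910 each)
After Jul 10: 639 on hand, pool $1,715.00 (≈ $2.6839 each)
Jul 13, sell 532: 532/639 × $1,715.00 → $1,427.82
After Jul 14: 234 on hand, pool $414.18 (≈ $1.7700 each)
Jul 15, sell 19: 19/234 × $414.18 → $33.63
Total COGS = $812.00 + $1,427.82 + $33.63 = $2,273.45
Ending inventory (cost pool remaining) = $380.55
Check: goods available $2,654.00 = COGS $2,273.45 + ending $380.55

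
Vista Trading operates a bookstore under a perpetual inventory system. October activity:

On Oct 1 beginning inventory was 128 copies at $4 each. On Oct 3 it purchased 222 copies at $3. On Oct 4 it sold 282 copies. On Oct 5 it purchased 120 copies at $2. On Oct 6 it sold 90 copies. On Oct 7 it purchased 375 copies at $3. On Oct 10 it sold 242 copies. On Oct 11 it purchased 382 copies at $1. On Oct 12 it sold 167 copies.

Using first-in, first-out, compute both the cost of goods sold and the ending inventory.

Oct 4, 282 sold [FIFO — oldest first]: 128 @ $4 + 154 @ $3 = $974
Oct 6, 90 sold [FIFO — oldest first]: 68 @ $3 + 22 @ $2 = $248
Oct 10, 242 sold [FIFO — oldest first]: 98 @ $2 + 144 @ $3 = $628
Oct 12, 167 sold [FIFO — oldest first]: 167 @ $3 = $501
Total COGS = $974 + $248 + $628 + $501 = $2,351
Ending inventory: 64 @ $3 + 382 @ $1 = $574
Check: goods available $2,925 = COGS $2,351 + ending $574

COGS = $2,351; ending inventory = $574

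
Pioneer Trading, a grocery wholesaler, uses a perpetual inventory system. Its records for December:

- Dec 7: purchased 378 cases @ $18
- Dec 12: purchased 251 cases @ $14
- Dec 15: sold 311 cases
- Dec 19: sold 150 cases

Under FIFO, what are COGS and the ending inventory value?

COGS = $7,966; ending inventory = $2,352

Dec 15, 311 sold [FIFO — oldest first]: 311 @ $18 = $5,598
Dec 19, 150 sold [FIFO — oldest first]: 67 @ $18 + 83 @ $14 = $2,368
Total COGS = $5,598 + $2,368 = $7,966
Ending inventory: 168 @ $14 = $2,352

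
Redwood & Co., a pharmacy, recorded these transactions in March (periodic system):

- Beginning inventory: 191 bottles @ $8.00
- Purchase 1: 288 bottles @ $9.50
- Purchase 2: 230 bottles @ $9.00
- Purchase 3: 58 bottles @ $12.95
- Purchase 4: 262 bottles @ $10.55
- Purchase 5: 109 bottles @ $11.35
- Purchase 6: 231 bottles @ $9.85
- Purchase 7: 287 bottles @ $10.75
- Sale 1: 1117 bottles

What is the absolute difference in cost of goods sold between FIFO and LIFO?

$794.95

FIFO COGS: 191 @ $8.00 + 288 @ $9.50 + 230 @ $9.00 + 58 @ $12.95 + 262 @ $10.55 + 88 @ $11.35 = $10,848.00
LIFO COGS: 287 @ $10.75 + 231 @ $9.85 + 109 @ $11.35 + 262 @ $10.55 + 58 @ $12.95 + 170 @ $9.00 = $11,642.95
Difference = |$10,848.00 − $11,642.95| = $794.95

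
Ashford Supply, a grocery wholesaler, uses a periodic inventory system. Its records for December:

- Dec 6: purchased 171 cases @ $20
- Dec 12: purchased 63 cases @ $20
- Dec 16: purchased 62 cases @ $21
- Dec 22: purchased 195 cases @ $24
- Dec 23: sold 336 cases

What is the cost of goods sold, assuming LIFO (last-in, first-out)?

COGS = $7,562

Dec 23, 336 sold [LIFO — newest first]: 195 @ $24 + 62 @ $21 + 63 @ $20 + 16 @ $20 = $7,562
Ending inventory: 155 @ $20 = $3,100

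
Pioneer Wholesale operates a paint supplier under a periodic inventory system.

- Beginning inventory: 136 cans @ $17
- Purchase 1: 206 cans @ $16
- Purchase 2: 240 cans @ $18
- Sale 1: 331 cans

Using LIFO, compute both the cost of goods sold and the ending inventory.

COGS = $5,776; ending inventory = $4,152

Sale 1 (331) [LIFO — newest first]: 240 @ $18 + 91 @ $16 = $5,776
Ending inventory: 136 @ $17 + 115 @ $16 = $4,152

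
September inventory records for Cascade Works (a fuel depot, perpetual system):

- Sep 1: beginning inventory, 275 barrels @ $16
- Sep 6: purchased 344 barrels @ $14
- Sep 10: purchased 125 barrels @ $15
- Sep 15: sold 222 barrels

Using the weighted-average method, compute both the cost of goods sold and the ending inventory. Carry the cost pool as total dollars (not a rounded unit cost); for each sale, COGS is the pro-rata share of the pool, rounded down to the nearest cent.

COGS = $3,309.41; ending inventory = $7,781.59

After Sep 1: 275 on hand, pool $4,400.00 (≈ $16.0000 each)
After Sep 6: 619 on hand, pool $9,216.00 (≈ $14.8885 each)
After Sep 10: 744 on hand, pool $11,091.00 (≈ $14.9073 each)
Sep 15, sell 222: 222/744 × $11,091.00 → $3,309.41
Ending inventory (cost pool remaining) = $7,781.59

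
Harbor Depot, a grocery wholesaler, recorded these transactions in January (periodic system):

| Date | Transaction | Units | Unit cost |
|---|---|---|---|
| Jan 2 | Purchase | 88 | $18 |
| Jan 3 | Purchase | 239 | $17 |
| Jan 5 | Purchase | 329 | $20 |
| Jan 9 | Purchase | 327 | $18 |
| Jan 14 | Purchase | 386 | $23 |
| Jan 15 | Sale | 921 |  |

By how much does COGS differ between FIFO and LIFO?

FIFO COGS: 88 @ $18 + 239 @ $17 + 329 @ $20 + 265 @ $18 = $16,997
LIFO COGS: 386 @ $23 + 327 @ $18 + 208 @ $20 = $18,924
Difference = |$16,997 − $18,924| = $1,927

$1,927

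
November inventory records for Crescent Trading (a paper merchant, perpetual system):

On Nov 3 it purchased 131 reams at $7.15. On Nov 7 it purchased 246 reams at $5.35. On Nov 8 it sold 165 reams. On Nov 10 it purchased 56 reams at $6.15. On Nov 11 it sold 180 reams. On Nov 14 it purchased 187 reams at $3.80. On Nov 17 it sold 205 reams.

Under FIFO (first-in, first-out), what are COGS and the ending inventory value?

COGS = $3,041.75; ending inventory = $266.00

Nov 8, 165 sold [FIFO — oldest first]: 131 @ $7.15 + 34 @ $5.35 = $1,118.55
Nov 11, 180 sold [FIFO — oldest first]: 180 @ $5.35 = $963.00
Nov 17, 205 sold [FIFO — oldest first]: 32 @ $5.35 + 56 @ $6.15 + 117 @ $3.80 = $960.20
Total COGS = $1,118.55 + $963.00 + $960.20 = $3,041.75
Ending inventory: 70 @ $3.80 = $266.00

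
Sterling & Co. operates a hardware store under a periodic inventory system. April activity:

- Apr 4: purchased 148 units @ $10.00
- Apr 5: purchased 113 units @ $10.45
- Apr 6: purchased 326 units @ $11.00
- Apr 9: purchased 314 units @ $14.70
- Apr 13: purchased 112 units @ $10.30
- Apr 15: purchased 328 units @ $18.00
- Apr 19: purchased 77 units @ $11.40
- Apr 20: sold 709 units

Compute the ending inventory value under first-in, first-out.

Ending inventory = $10,757.80

Apr 20, 709 sold [FIFO — oldest first]: 148 @ $10.00 + 113 @ $10.45 + 326 @ $11.00 + 122 @ $14.70 = $8,040.25
Ending inventory: 192 @ $14.70 + 112 @ $10.30 + 328 @ $18.00 + 77 @ $11.40 = $10,757.80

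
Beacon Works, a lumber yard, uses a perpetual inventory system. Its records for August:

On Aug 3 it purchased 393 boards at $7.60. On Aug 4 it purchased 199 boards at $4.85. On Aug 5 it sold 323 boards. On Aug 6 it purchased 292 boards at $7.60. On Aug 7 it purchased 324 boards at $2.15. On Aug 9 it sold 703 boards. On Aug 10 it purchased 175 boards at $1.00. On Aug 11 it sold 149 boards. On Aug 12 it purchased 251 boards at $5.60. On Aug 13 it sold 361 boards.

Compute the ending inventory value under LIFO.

Aug 5, 323 sold [LIFO — newest first]: 199 @ $4.85 + 124 @ $7.60 = $1,907.55
Aug 9, 703 sold [LIFO — newest first]: 324 @ $2.15 + 292 @ $7.60 + 87 @ $7.60 = $3,577.00
Aug 11, 149 sold [LIFO — newest first]: 149 @ $1.00 = $149.00
Aug 13, 361 sold [LIFO — newest first]: 251 @ $5.60 + 26 @ $1.00 + 84 @ $7.60 = $2,070.00
Total COGS = $1,907.55 + $3,577.00 + $149.00 + $2,070.00 = $7,703.55
Ending inventory: 98 @ $7.60 = $744.80

Ending inventory = $744.80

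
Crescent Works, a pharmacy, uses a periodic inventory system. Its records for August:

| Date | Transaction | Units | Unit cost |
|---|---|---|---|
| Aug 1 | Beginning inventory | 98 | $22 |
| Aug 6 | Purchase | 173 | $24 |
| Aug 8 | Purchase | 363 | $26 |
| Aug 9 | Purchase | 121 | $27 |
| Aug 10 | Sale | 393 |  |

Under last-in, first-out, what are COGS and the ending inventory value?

Aug 10, 393 sold [LIFO — newest first]: 121 @ $27 + 272 @ $26 = $10,339
Ending inventory: 98 @ $22 + 173 @ $24 + 91 @ $26 = $8,674

COGS = $10,339; ending inventory = $8,674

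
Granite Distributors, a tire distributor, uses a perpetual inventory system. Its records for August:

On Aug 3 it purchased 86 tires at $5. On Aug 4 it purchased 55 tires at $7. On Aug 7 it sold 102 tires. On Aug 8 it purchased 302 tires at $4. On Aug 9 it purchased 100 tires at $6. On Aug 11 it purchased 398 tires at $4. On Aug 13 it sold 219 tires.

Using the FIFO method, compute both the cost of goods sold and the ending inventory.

Aug 7, 102 sold [FIFO — oldest first]: 86 @ $5 + 16 @ $7 = $542
Aug 13, 219 sold [FIFO — oldest first]: 39 @ $7 + 180 @ $4 = $993
Total COGS = $542 + $993 = $1,535
Ending inventory: 122 @ $4 + 100 @ $6 + 398 @ $4 = $2,680
Check: goods available $4,215 = COGS $1,535 + ending $2,680

COGS = $1,535; ending inventory = $2,680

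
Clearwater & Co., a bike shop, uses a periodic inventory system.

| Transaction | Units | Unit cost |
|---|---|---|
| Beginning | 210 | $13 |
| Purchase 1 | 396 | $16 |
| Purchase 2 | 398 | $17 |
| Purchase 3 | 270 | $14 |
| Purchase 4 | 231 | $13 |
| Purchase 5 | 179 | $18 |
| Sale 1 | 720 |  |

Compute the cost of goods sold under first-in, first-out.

Sale 1 (720) [FIFO — oldest first]: 210 @ $13 + 396 @ $16 + 114 @ $17 = $11,004
Ending inventory: 284 @ $17 + 270 @ $14 + 231 @ $13 + 179 @ $18 = $14,833

COGS = $11,004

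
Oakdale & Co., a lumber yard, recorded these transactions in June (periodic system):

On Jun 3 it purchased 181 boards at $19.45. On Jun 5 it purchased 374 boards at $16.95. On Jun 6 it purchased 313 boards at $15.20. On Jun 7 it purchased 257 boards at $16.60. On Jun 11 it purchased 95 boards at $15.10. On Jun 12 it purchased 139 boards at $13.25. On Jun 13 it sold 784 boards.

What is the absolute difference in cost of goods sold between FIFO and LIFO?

FIFO COGS: 181 @ $19.45 + 374 @ $16.95 + 229 @ $15.20 = $13,340.55
LIFO COGS: 139 @ $13.25 + 95 @ $15.10 + 257 @ $16.60 + 293 @ $15.20 = $11,996.05
Difference = |$13,340.55 − $11,996.05| = $1,344.50

$1,344.50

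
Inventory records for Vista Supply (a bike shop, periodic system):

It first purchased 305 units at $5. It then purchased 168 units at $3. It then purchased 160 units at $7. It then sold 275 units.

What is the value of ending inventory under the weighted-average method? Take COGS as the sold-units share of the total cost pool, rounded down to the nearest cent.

Ending inventory = $1,780.96

Sale 1, sell 275: 275/633 × $3,149.00 → $1,368.04
Ending inventory (cost pool remaining) = $1,780.96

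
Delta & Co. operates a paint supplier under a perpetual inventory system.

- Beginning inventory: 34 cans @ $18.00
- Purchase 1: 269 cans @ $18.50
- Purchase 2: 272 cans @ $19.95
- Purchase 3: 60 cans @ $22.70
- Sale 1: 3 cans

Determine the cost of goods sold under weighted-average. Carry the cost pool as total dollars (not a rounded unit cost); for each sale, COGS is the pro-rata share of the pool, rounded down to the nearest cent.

COGS = $58.47

After Beginning: 34 on hand, pool $612.00 (≈ $18.0000 each)
After Purchase 1: 303 on hand, pool $5,588.50 (≈ $18.4439 each)
After Purchase 2: 575 on hand, pool $11,014.90 (≈ $19.1563 each)
After Purchase 3: 635 on hand, pool $12,376.90 (≈ $19.4912 each)
Sale 1, sell 3: 3/635 × $12,376.90 → $58.47
Ending inventory (cost pool remaining) = $12,318.43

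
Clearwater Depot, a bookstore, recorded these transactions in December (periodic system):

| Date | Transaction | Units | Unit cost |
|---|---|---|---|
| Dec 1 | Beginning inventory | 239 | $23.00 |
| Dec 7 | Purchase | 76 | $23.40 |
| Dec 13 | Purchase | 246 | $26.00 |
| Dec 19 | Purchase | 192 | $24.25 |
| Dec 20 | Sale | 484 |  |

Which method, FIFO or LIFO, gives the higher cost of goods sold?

FIFO COGS: 239 @ $23.00 + 76 @ $23.40 + 169 @ $26.00 = $11,669.40
LIFO COGS: 192 @ $24.25 + 246 @ $26.00 + 46 @ $23.40 = $12,128.40

LIFO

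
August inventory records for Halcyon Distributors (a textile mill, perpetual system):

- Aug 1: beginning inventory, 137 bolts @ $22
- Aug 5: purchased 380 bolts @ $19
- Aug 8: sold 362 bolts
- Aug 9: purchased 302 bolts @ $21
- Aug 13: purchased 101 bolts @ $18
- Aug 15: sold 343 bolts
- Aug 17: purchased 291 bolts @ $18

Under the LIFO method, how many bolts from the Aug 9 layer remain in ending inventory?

Aug 8, 362 sold [LIFO — newest first]: 362 @ $19 = $6,878
Aug 15, 343 sold [LIFO — newest first]: 101 @ $18 + 242 @ $21 = $6,900
Total COGS = $6,878 + $6,900 = $13,778
Ending inventory: 137 @ $22 + 18 @ $19 + 60 @ $21 + 291 @ $18 = $9,854

60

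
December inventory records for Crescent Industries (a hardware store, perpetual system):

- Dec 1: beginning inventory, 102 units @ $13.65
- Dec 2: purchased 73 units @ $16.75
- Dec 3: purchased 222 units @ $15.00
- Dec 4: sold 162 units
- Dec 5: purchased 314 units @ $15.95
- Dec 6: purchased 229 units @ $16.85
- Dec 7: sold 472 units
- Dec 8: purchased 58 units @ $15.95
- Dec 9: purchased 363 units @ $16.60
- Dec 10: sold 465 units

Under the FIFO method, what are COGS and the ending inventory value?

COGS = $17,413.70; ending inventory = $4,349.20

Dec 4, 162 sold [FIFO — oldest first]: 102 @ $13.65 + 60 @ $16.75 = $2,397.30
Dec 7, 472 sold [FIFO — oldest first]: 13 @ $16.75 + 222 @ $15.00 + 237 @ $15.95 = $7,327.90
Dec 10, 465 sold [FIFO — oldest first]: 77 @ $15.95 + 229 @ $16.85 + 58 @ $15.95 + 101 @ $16.60 = $7,688.50
Total COGS = $2,397.30 + $7,327.90 + $7,688.50 = $17,413.70
Ending inventory: 262 @ $16.60 = $4,349.20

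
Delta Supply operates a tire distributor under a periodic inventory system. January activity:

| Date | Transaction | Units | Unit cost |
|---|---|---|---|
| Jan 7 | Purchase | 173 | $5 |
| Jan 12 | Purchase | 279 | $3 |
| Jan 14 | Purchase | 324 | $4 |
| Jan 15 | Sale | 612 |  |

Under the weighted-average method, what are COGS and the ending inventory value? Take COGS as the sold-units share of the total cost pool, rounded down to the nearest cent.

Jan 15, sell 612: 612/776 × $2,998.00 → $2,364.40
Ending inventory (cost pool remaining) = $633.60

COGS = $2,364.40; ending inventory = $633.60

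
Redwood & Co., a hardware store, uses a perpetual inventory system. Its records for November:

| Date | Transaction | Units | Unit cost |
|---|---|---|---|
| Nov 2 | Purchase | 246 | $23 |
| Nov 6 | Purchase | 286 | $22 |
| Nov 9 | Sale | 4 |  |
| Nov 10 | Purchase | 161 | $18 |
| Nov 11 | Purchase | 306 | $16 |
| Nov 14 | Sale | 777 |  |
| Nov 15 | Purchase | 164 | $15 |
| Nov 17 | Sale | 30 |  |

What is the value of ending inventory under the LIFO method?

Nov 9, 4 sold [LIFO — newest first]: 4 @ $22 = $88
Nov 14, 777 sold [LIFO — newest first]: 306 @ $16 + 161 @ $18 + 282 @ $22 + 28 @ $23 = $14,642
Nov 17, 30 sold [LIFO — newest first]: 30 @ $15 = $450
Total COGS = $88 + $14,642 + $450 = $15,180
Ending inventory: 218 @ $23 + 134 @ $15 = $7,024
Check: goods available $22,204 = COGS $15,180 + ending $7,024

Ending inventory = $7,024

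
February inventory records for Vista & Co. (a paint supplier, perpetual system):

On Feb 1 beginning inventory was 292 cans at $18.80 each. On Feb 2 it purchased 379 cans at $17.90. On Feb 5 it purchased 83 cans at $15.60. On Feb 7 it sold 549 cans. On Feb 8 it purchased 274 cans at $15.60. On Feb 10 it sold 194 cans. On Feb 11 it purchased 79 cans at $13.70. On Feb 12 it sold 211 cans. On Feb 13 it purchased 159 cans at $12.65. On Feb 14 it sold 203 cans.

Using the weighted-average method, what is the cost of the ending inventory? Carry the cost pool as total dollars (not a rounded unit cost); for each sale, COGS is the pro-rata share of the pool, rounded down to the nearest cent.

Ending inventory = $1,557.40

After Feb 1: 292 on hand, pool $5,489.60 (≈ $18.8000 each)
After Feb 2: 671 on hand, pool $12,273.70 (≈ $18.2917 each)
After Feb 5: 754 on hand, pool $13,568.50 (≈ $17.9954 each)
Feb 7, sell 549: 549/754 × $13,568.50 → $9,879.45
After Feb 8: 479 on hand, pool $7,963.45 (≈ $16.6252 each)
Feb 10, sell 194: 194/479 × $7,963.45 → $3,225.28
After Feb 11: 364 on hand, pool $5,820.47 (≈ $15.9903 each)
Feb 12, sell 211: 211/364 × $5,820.47 → $3,373.95
After Feb 13: 312 on hand, pool $4,457.87 (≈ $14.2880 each)
Feb 14, sell 203: 203/312 × $4,457.87 → $2,900.47
Total COGS = $9,879.45 + $3,225.28 + $3,373.95 + $2,900.47 = $19,379.15
Ending inventory (cost pool remaining) = $1,557.40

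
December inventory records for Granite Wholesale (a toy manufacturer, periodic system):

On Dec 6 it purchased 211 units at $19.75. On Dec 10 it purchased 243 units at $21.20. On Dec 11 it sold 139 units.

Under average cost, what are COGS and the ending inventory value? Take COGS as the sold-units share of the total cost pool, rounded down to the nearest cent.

COGS = $2,853.12; ending inventory = $6,465.73

Dec 11, sell 139: 139/454 × $9,318.85 → $2,853.12
Ending inventory (cost pool remaining) = $6,465.73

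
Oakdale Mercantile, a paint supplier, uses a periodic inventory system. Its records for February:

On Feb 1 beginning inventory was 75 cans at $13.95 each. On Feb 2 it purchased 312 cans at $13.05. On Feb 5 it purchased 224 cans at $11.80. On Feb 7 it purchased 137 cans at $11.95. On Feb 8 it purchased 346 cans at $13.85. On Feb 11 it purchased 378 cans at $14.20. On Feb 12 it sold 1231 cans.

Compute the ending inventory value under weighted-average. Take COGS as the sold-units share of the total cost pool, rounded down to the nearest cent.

Feb 12, sell 1231: 1231/1472 × $19,557.90 → $16,355.82
Ending inventory (cost pool remaining) = $3,202.08
Check: goods available $19,557.90 = COGS $16,355.82 + ending $3,202.08

Ending inventory = $3,202.08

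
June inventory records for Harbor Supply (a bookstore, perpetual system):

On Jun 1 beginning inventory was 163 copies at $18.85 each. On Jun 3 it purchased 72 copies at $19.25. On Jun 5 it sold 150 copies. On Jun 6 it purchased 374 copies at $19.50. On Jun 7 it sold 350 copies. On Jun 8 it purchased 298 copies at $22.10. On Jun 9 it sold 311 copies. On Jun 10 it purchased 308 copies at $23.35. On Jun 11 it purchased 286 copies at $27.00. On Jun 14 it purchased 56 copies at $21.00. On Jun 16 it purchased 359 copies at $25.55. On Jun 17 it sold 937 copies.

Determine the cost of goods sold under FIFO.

Jun 5, 150 sold [FIFO — oldest first]: 150 @ $18.85 = $2,827.50
Jun 7, 350 sold [FIFO — oldest first]: 13 @ $18.85 + 72 @ $19.25 + 265 @ $19.50 = $6,798.55
Jun 9, 311 sold [FIFO — oldest first]: 109 @ $19.50 + 202 @ $22.10 = $6,589.70
Jun 17, 937 sold [FIFO — oldest first]: 96 @ $22.10 + 308 @ $23.35 + 286 @ $27.00 + 56 @ $21.00 + 191 @ $25.55 = $23,091.45
Total COGS = $2,827.50 + $6,798.55 + $6,589.70 + $23,091.45 = $39,307.20
Ending inventory: 168 @ $25.55 = $4,292.40
Check: goods available $43,599.60 = COGS $39,307.20 + ending $4,292.40

COGS = $39,307.20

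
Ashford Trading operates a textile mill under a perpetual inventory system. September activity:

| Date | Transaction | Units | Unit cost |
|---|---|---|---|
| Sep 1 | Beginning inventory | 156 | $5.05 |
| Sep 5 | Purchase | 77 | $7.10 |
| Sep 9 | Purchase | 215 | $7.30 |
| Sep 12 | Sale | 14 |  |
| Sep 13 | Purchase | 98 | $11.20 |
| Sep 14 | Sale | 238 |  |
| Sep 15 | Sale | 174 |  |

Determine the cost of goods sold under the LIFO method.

Sep 12, 14 sold [LIFO — newest first]: 14 @ $7.30 = $102.20
Sep 14, 238 sold [LIFO — newest first]: 98 @ $11.20 + 140 @ $7.30 = $2,119.60
Sep 15, 174 sold [LIFO — newest first]: 61 @ $7.30 + 77 @ $7.10 + 36 @ $5.05 = $1,173.80
Total COGS = $102.20 + $2,119.60 + $1,173.80 = $3,395.60
Ending inventory: 120 @ $5.05 = $606.00

COGS = $3,395.60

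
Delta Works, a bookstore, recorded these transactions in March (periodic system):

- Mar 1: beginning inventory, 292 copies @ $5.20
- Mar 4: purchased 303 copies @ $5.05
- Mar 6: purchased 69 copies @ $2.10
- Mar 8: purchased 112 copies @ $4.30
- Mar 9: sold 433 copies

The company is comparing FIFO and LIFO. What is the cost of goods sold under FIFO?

FIFO COGS: 292 @ $5.20 + 141 @ $5.05 = $2,230.45
LIFO COGS: 112 @ $4.30 + 69 @ $2.10 + 252 @ $5.05 = $1,899.10

COGS = $2,230.45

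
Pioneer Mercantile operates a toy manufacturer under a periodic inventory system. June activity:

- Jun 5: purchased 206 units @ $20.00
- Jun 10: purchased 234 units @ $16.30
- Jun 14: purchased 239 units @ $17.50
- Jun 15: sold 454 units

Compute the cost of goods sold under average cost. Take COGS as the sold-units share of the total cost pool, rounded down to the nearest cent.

COGS = $8,101.59

Jun 15, sell 454: 454/679 × $12,116.70 → $8,101.59
Ending inventory (cost pool remaining) = $4,015.11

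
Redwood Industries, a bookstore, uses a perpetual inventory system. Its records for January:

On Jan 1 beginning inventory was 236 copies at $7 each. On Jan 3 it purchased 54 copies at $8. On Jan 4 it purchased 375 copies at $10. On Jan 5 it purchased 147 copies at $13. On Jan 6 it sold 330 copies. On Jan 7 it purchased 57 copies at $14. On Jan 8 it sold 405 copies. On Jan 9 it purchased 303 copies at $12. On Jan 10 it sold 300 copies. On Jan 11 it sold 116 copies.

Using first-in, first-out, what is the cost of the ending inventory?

Ending inventory = $252

Jan 6, 330 sold [FIFO — oldest first]: 236 @ $7 + 54 @ $8 + 40 @ $10 = $2,484
Jan 8, 405 sold [FIFO — oldest first]: 335 @ $10 + 70 @ $13 = $4,260
Jan 10, 300 sold [FIFO — oldest first]: 77 @ $13 + 57 @ $14 + 166 @ $12 = $3,791
Jan 11, 116 sold [FIFO — oldest first]: 116 @ $12 = $1,392
Total COGS = $2,484 + $4,260 + $3,791 + $1,392 = $11,927
Ending inventory: 21 @ $12 = $252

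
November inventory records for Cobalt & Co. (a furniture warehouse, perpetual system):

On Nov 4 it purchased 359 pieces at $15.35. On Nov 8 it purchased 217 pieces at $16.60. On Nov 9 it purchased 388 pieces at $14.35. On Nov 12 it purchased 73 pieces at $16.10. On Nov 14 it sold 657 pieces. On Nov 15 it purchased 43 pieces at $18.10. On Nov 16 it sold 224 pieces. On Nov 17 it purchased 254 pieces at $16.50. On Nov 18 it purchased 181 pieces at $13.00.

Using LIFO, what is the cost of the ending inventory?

Nov 14, 657 sold [LIFO — newest first]: 73 @ $16.10 + 388 @ $14.35 + 196 @ $16.60 = $9,996.70
Nov 16, 224 sold [LIFO — newest first]: 43 @ $18.10 + 21 @ $16.60 + 160 @ $15.35 = $3,582.90
Total COGS = $9,996.70 + $3,582.90 = $13,579.60
Ending inventory: 199 @ $15.35 + 254 @ $16.50 + 181 @ $13.00 = $9,598.65

Ending inventory = $9,598.65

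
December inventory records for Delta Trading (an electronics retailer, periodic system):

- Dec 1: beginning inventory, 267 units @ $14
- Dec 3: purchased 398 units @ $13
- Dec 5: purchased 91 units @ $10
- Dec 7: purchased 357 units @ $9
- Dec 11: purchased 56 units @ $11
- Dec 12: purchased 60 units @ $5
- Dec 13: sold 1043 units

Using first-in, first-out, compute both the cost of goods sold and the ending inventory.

Dec 13, 1043 sold [FIFO — oldest first]: 267 @ $14 + 398 @ $13 + 91 @ $10 + 287 @ $9 = $12,405
Ending inventory: 70 @ $9 + 56 @ $11 + 60 @ $5 = $1,546
Check: goods available $13,951 = COGS $12,405 + ending $1,546

COGS = $12,405; ending inventory = $1,546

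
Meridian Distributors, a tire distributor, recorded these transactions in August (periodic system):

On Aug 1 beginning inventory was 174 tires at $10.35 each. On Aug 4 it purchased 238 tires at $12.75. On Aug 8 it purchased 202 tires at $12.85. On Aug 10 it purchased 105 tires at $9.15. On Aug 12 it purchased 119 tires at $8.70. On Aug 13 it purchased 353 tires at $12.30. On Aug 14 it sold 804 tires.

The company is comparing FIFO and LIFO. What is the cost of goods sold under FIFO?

FIFO COGS: 174 @ $10.35 + 238 @ $12.75 + 202 @ $12.85 + 105 @ $9.15 + 85 @ $8.70 = $9,131.35
LIFO COGS: 353 @ $12.30 + 119 @ $8.70 + 105 @ $9.15 + 202 @ $12.85 + 25 @ $12.75 = $9,252.40

COGS = $9,131.35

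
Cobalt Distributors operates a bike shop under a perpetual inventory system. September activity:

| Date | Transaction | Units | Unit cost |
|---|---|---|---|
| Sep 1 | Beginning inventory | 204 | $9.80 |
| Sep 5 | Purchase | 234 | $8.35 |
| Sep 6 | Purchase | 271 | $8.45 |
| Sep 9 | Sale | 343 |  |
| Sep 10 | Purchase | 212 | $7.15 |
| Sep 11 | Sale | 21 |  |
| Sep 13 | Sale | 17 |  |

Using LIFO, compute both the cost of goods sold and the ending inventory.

Sep 9, 343 sold [LIFO — newest first]: 271 @ $8.45 + 72 @ $8.35 = $2,891.15
Sep 11, 21 sold [LIFO — newest first]: 21 @ $7.15 = $150.15
Sep 13, 17 sold [LIFO — newest first]: 17 @ $7.15 = $121.55
Total COGS = $2,891.15 + $150.15 + $121.55 = $3,162.85
Ending inventory: 204 @ $9.80 + 162 @ $8.35 + 174 @ $7.15 = $4,596.00
Check: goods available $7,758.85 = COGS $3,162.85 + ending $4,596.00

COGS = $3,162.85; ending inventory = $4,596.00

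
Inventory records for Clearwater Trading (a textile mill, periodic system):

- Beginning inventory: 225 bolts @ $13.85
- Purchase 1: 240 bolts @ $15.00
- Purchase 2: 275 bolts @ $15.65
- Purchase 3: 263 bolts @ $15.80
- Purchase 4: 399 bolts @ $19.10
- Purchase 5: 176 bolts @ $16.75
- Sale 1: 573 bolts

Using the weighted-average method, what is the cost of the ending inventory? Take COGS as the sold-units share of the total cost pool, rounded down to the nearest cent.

Sale 1, sell 573: 573/1578 × $25,744.30 → $9,348.21
Ending inventory (cost pool remaining) = $16,396.09
Check: goods available $25,744.30 = COGS $9,348.21 + ending $16,396.09

Ending inventory = $16,396.09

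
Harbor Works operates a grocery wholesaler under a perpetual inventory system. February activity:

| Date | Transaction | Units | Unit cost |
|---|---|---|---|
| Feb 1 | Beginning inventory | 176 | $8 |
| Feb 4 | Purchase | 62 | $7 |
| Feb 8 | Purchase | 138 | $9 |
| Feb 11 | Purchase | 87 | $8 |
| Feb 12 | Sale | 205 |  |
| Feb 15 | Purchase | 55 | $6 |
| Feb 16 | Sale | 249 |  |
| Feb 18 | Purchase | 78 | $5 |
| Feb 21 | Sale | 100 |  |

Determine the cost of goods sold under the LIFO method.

COGS = $4,164

Feb 12, 205 sold [LIFO — newest first]: 87 @ $8 + 118 @ $9 = $1,758
Feb 16, 249 sold [LIFO — newest first]: 55 @ $6 + 20 @ $9 + 62 @ $7 + 112 @ $8 = $1,840
Feb 21, 100 sold [LIFO — newest first]: 78 @ $5 + 22 @ $8 = $566
Total COGS = $1,758 + $1,840 + $566 = $4,164
Ending inventory: 42 @ $8 = $336
Check: goods available $4,500 = COGS $4,164 + ending $336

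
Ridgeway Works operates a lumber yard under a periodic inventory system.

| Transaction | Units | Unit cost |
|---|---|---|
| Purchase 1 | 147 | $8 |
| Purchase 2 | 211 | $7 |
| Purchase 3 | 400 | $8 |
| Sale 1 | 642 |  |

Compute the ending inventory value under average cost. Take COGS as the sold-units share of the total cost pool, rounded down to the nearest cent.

Sale 1, sell 642: 642/758 × $5,853.00 → $4,957.29
Ending inventory (cost pool remaining) = $895.71

Ending inventory = $895.71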